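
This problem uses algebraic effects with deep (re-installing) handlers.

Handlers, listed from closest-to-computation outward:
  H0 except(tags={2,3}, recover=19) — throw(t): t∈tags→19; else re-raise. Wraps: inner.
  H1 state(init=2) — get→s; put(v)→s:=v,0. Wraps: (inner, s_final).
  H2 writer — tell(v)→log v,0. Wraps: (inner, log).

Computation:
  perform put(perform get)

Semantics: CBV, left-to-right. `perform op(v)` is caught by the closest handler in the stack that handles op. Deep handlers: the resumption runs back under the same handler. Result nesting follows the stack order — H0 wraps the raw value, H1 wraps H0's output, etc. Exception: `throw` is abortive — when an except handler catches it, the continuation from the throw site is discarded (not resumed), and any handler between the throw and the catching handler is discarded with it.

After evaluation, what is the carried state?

Evaluation trace:
get @ H1 ⇒ 2
put(2) @ H1 ⇒ s:=2
H0 returns 0
H1 returns (0, 2)
H2 returns ((0, 2), ())
= ((0, 2), ())

Answer: 2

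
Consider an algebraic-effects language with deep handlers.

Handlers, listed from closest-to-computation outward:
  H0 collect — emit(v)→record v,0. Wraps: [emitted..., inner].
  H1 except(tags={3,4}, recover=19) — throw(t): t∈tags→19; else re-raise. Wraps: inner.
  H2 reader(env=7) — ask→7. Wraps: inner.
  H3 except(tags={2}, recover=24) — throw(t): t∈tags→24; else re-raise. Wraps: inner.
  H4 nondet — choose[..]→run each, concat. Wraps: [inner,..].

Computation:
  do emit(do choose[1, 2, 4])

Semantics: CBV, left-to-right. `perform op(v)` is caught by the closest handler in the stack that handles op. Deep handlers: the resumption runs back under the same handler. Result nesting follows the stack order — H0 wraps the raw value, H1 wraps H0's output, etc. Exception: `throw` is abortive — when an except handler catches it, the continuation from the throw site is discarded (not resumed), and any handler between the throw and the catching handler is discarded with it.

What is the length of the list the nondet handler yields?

Step-by-step:
choose[1, 2, 4] @ H4
  branch[0] choose=1:
    emit(1) @ H0 ⇒ out+=1
    H0 returns [1, 0]
    H1 returns [1, 0]
    H2 returns [1, 0]
    H3 returns [1, 0]
    H4 returns [[1, 0]]
  branch[1] choose=2:
    emit(2) @ H0 ⇒ out+=2
    H0 returns [2, 0]
    H1 returns [2, 0]
    H2 returns [2, 0]
    H3 returns [2, 0]
    H4 returns [[2, 0]]
  branch[2] choose=4:
    emit(4) @ H0 ⇒ out+=4
    H0 returns [4, 0]
    H1 returns [4, 0]
    H2 returns [4, 0]
    H3 returns [4, 0]
    H4 returns [[4, 0]]
= [[1, 0], [2, 0], [4, 0]]

Answer: 3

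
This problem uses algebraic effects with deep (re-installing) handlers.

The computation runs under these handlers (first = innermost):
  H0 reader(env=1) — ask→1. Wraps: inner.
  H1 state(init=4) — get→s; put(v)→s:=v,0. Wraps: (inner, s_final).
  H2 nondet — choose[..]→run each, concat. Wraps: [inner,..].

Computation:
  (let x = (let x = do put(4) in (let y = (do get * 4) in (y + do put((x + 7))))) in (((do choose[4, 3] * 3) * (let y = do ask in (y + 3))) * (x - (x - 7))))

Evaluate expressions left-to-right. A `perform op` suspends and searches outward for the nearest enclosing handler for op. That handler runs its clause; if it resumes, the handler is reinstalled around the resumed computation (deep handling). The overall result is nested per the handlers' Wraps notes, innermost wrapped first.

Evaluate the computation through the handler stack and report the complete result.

Answer: [(336, 7), (252, 7)]

Step-by-step:
put(4) @ H1 ⇒ s:=4
get @ H1 ⇒ 4
put(7) @ H1 ⇒ s:=7
choose[4, 3] @ H2
  branch[0] choose=4:
    ask @ H0 ⇒ 1
    H0 returns 336
    H1 returns (336, 7)
    H2 returns [(336, 7)]
  branch[1] choose=3:
    ask @ H0 ⇒ 1
    H0 returns 252
    H1 returns (252, 7)
    H2 returns [(252, 7)]
= [(336, 7), (252, 7)]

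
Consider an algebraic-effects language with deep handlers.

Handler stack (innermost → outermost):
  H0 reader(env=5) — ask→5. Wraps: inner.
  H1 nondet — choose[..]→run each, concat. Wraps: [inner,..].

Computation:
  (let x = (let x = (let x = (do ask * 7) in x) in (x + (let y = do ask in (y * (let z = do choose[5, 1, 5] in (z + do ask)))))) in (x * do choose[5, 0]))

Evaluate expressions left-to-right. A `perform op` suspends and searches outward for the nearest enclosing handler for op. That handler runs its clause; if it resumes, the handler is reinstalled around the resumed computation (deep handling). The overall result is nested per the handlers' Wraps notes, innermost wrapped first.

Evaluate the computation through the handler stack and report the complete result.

Step-by-step:
ask @ H0 ⇒ 5
ask @ H0 ⇒ 5
choose[5, 1, 5] @ H1
  branch[0] choose=5:
    ask @ H0 ⇒ 5
    choose[5, 0] @ H1
      branch[0] choose=5:
        H0 returns 425
        H1 returns [425]
      branch[1] choose=0:
        H0 returns 0
        H1 returns [0]
  branch[1] choose=1:
    ask @ H0 ⇒ 5
    choose[5, 0] @ H1
      branch[0] choose=5:
        H0 returns 325
        H1 returns [325]
      branch[1] choose=0:
        H0 returns 0
        H1 returns [0]
  branch[2] choose=5:
    ask @ H0 ⇒ 5
    choose[5, 0] @ H1
      branch[0] choose=5:
        H0 returns 425
        H1 returns [425]
      branch[1] choose=0:
        H0 returns 0
        H1 returns [0]
= [425, 0, 325, 0, 425, 0]

Answer: [425, 0, 325, 0, 425, 0]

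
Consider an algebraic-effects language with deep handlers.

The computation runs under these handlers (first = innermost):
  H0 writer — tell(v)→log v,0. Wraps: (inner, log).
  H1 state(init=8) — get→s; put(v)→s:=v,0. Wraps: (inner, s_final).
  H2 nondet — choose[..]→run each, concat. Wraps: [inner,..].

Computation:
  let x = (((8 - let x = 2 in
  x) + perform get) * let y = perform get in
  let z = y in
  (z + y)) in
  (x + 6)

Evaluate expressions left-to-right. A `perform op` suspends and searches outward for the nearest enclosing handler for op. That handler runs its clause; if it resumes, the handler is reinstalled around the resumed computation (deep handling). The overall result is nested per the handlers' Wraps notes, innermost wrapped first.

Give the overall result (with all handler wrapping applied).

Answer: [((230, ()), 8)]

Evaluation trace:
get @ H1 ⇒ 8
get @ H1 ⇒ 8
H0 returns (230, ())
H1 returns ((230, ()), 8)
H2 returns [((230, ()), 8)]
= [((230, ()), 8)]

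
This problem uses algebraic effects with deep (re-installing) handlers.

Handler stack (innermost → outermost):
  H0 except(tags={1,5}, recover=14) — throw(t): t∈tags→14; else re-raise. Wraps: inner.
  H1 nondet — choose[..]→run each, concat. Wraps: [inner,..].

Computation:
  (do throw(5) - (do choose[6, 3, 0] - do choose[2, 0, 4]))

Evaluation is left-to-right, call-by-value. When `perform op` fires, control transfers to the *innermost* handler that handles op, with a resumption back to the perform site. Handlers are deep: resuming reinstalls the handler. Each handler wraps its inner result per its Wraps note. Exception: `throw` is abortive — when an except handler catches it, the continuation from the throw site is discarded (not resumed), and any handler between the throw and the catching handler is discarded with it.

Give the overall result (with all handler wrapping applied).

Working:
throw(5) @ H0 caught ⇒ 14
H1 returns [14]
= [14]

Answer: [14]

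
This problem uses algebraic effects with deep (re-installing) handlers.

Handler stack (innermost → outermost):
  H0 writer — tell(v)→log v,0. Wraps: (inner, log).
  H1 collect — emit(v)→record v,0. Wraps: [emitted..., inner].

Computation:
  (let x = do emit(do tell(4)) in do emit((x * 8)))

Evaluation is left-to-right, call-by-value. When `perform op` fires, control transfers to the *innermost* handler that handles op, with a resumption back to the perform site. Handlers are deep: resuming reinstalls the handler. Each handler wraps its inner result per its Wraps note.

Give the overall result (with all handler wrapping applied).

Answer: [0, 0, (0, (4))]

Working:
tell(4) @ H0 ⇒ log+=4
emit(0) @ H1 ⇒ out+=0
emit(0) @ H1 ⇒ out+=0
H0 returns (0, (4))
H1 returns [0, 0, (0, (4))]
= [0, 0, (0, (4))]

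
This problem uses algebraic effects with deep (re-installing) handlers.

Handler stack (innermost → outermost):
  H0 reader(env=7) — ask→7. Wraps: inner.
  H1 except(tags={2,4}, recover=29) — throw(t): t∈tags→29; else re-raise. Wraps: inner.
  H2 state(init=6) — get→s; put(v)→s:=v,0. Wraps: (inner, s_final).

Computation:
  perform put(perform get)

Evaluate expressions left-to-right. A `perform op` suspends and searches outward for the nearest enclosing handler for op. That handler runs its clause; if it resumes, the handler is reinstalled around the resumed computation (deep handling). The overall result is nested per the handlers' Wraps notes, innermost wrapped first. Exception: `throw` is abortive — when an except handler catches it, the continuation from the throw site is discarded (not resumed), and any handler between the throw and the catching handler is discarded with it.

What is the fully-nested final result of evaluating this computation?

Evaluation trace:
get @ H2 ⇒ 6
put(6) @ H2 ⇒ s:=6
H0 returns 0
H1 returns 0
H2 returns (0, 6)
= (0, 6)

Answer: (0, 6)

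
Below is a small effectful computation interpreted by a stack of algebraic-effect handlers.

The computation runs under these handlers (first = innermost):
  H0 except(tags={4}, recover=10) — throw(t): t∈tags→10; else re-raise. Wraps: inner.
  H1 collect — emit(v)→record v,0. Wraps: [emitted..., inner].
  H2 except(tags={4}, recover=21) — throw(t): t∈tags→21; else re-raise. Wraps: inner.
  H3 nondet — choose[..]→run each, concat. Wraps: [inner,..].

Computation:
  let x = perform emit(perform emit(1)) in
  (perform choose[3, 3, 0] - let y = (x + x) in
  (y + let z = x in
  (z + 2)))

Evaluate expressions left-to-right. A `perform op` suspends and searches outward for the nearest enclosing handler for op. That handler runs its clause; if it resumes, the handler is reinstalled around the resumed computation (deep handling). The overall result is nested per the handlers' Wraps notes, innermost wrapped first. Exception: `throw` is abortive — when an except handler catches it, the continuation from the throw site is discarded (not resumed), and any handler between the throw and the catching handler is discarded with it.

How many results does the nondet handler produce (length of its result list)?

Evaluation trace:
emit(1) @ H1 ⇒ out+=1
emit(0) @ H1 ⇒ out+=0
choose[3, 3, 0] @ H3
  branch[0] choose=3:
    H0 returns 1
    H1 returns [1, 0, 1]
    H2 returns [1, 0, 1]
    H3 returns [[1, 0, 1]]
  branch[1] choose=3:
    H0 returns 1
    H1 returns [1, 0, 1]
    H2 returns [1, 0, 1]
    H3 returns [[1, 0, 1]]
  branch[2] choose=0:
    H0 returns -2
    H1 returns [1, 0, -2]
    H2 returns [1, 0, -2]
    H3 returns [[1, 0, -2]]
= [[1, 0, 1], [1, 0, 1], [1, 0, -2]]

Answer: 3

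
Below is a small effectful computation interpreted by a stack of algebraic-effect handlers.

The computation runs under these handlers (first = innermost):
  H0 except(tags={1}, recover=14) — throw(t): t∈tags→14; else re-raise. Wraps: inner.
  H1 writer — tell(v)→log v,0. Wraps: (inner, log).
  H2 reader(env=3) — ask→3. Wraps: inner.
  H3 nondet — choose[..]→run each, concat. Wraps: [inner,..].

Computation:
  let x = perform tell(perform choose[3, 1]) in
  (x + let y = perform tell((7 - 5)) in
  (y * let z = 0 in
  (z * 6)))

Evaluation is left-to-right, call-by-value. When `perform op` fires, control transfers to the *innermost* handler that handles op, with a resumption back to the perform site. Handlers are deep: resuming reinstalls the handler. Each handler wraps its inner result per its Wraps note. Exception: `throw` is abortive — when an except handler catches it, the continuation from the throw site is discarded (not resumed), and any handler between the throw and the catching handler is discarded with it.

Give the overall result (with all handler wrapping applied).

Evaluation trace:
choose[3, 1] @ H3
  branch[0] choose=3:
    tell(3) @ H1 ⇒ log+=3
    tell(2) @ H1 ⇒ log+=2
    H0 returns 0
    H1 returns (0, (3, 2))
    H2 returns (0, (3, 2))
    H3 returns [(0, (3, 2))]
  branch[1] choose=1:
    tell(1) @ H1 ⇒ log+=1
    tell(2) @ H1 ⇒ log+=2
    H0 returns 0
    H1 returns (0, (1, 2))
    H2 returns (0, (1, 2))
    H3 returns [(0, (1, 2))]
= [(0, (3, 2)), (0, (1, 2))]

Answer: [(0, (3, 2)), (0, (1, 2))]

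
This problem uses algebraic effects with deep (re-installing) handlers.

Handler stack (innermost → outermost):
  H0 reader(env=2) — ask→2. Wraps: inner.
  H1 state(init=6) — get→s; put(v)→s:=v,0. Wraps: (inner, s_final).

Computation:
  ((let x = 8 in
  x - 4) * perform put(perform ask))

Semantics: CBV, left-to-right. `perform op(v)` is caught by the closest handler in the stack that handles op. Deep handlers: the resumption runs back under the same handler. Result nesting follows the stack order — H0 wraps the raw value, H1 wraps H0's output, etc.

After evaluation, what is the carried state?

Working:
ask @ H0 ⇒ 2
put(2) @ H1 ⇒ s:=2
H0 returns 0
H1 returns (0, 2)
= (0, 2)

Answer: 2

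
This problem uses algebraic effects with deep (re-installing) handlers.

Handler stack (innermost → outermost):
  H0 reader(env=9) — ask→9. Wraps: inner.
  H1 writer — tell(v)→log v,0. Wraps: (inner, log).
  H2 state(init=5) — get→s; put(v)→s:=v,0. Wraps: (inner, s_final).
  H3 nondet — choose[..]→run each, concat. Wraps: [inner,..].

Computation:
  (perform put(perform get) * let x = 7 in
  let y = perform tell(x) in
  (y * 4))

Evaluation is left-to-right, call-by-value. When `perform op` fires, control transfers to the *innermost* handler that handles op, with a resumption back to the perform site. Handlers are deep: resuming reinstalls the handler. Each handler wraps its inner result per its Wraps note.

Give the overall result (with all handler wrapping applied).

Evaluation trace:
get @ H2 ⇒ 5
put(5) @ H2 ⇒ s:=5
tell(7) @ H1 ⇒ log+=7
H0 returns 0
H1 returns (0, (7))
H2 returns ((0, (7)), 5)
H3 returns [((0, (7)), 5)]
= [((0, (7)), 5)]

Answer: [((0, (7)), 5)]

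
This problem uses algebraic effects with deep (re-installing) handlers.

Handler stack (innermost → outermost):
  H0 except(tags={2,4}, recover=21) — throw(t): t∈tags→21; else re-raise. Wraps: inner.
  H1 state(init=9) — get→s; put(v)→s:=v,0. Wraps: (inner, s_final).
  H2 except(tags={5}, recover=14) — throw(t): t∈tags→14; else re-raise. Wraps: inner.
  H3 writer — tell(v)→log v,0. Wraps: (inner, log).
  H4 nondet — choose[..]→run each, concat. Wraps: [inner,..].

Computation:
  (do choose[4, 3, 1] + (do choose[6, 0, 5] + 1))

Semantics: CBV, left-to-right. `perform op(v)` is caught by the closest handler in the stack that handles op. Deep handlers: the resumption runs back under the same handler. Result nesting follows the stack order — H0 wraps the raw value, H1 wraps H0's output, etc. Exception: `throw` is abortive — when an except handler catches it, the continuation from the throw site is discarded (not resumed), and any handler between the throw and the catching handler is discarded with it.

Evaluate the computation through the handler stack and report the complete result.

Step-by-step:
choose[4, 3, 1] @ H4
  branch[0] choose=4:
    choose[6, 0, 5] @ H4
      branch[0] choose=6:
        H0 returns 11
        H1 returns (11, 9)
        H2 returns (11, 9)
        H3 returns ((11, 9), ())
        H4 returns [((11, 9), ())]
      branch[1] choose=0:
        H0 returns 5
        H1 returns (5, 9)
        H2 returns (5, 9)
        H3 returns ((5, 9), ())
        H4 returns [((5, 9), ())]
      branch[2] choose=5:
        H0 returns 10
        H1 returns (10, 9)
        H2 returns (10, 9)
        H3 returns ((10, 9), ())
        H4 returns [((10, 9), ())]
  branch[1] choose=3:
    choose[6, 0, 5] @ H4
      branch[0] choose=6:
        H0 returns 10
        H1 returns (10, 9)
        H2 returns (10, 9)
        H3 returns ((10, 9), ())
        H4 returns [((10, 9), ())]
      branch[1] choose=0:
        H0 returns 4
        H1 returns (4, 9)
        H2 returns (4, 9)
        H3 returns ((4, 9), ())
        H4 returns [((4, 9), ())]
      branch[2] choose=5:
        H0 returns 9
        H1 returns (9, 9)
        H2 returns (9, 9)
        H3 returns ((9, 9), ())
        H4 returns [((9, 9), ())]
  branch[2] choose=1:
    choose[6, 0, 5] @ H4
      branch[0] choose=6:
        H0 returns 8
        H1 returns (8, 9)
        H2 returns (8, 9)
        H3 returns ((8, 9), ())
        H4 returns [((8, 9), ())]
      branch[1] choose=0:
        H0 returns 2
        H1 returns (2, 9)
        H2 returns (2, 9)
        H3 returns ((2, 9), ())
        H4 returns [((2, 9), ())]
      branch[2] choose=5:
        H0 returns 7
        H1 returns (7, 9)
        H2 returns (7, 9)
        H3 returns ((7, 9), ())
        H4 returns [((7, 9), ())]
= [((11, 9), ()), ((5, 9), ()), ((10, 9), ()), ((10, 9), ()), ((4, 9), ()), ((9, 9), ()), ((8, 9), ()), ((2, 9), ()), ((7, 9), ())]

Answer: [((11, 9), ()), ((5, 9), ()), ((10, 9), ()), ((10, 9), ()), ((4, 9), ()), ((9, 9), ()), ((8, 9), ()), ((2, 9), ()), ((7, 9), ())]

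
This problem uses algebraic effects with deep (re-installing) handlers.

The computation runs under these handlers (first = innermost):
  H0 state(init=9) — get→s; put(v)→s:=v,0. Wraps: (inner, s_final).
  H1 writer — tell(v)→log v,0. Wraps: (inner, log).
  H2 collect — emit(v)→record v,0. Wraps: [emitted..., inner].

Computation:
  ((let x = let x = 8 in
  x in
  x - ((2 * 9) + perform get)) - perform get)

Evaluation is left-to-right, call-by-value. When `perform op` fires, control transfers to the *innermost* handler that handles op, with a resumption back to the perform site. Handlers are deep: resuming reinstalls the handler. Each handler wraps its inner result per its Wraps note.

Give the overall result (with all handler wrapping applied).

Answer: [((-28, 9), ())]

Step-by-step:
get @ H0 ⇒ 9
get @ H0 ⇒ 9
H0 returns (-28, 9)
H1 returns ((-28, 9), ())
H2 returns [((-28, 9), ())]
= [((-28, 9), ())]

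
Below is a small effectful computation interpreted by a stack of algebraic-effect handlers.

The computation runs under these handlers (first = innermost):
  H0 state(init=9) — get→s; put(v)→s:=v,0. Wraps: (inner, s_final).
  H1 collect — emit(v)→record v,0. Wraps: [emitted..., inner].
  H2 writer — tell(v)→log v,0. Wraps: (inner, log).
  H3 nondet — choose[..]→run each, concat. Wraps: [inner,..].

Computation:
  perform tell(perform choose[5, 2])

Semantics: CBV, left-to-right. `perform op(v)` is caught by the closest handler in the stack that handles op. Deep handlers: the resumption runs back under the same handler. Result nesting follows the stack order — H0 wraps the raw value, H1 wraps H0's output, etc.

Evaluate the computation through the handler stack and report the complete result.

Answer: [([(0, 9)], (5)), ([(0, 9)], (2))]

Evaluation trace:
choose[5, 2] @ H3
  branch[0] choose=5:
    tell(5) @ H2 ⇒ log+=5
    H0 returns (0, 9)
    H1 returns [(0, 9)]
    H2 returns ([(0, 9)], (5))
    H3 returns [([(0, 9)], (5))]
  branch[1] choose=2:
    tell(2) @ H2 ⇒ log+=2
    H0 returns (0, 9)
    H1 returns [(0, 9)]
    H2 returns ([(0, 9)], (2))
    H3 returns [([(0, 9)], (2))]
= [([(0, 9)], (5)), ([(0, 9)], (2))]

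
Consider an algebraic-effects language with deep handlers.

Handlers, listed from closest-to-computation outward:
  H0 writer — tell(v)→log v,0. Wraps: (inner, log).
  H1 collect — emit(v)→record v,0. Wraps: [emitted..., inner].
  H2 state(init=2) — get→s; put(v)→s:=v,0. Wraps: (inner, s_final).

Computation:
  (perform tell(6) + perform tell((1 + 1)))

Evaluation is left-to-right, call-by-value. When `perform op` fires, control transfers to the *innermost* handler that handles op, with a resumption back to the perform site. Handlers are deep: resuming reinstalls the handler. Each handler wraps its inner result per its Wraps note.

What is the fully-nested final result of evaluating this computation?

Evaluation trace:
tell(6) @ H0 ⇒ log+=6
tell(2) @ H0 ⇒ log+=2
H0 returns (0, (6, 2))
H1 returns [(0, (6, 2))]
H2 returns ([(0, (6, 2))], 2)
= ([(0, (6, 2))], 2)

Answer: ([(0, (6, 2))], 2)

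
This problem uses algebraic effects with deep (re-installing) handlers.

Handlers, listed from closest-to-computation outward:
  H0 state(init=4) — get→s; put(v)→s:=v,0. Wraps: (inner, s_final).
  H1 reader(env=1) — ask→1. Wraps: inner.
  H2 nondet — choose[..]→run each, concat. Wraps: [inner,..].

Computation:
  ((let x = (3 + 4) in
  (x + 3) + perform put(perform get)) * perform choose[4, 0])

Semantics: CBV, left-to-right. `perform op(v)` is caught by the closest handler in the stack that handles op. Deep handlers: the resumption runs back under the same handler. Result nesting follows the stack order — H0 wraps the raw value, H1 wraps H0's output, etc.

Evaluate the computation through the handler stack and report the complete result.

Answer: [(40, 4), (0, 4)]

Evaluation trace:
get @ H0 ⇒ 4
put(4) @ H0 ⇒ s:=4
choose[4, 0] @ H2
  branch[0] choose=4:
    H0 returns (40, 4)
    H1 returns (40, 4)
    H2 returns [(40, 4)]
  branch[1] choose=0:
    H0 returns (0, 4)
    H1 returns (0, 4)
    H2 returns [(0, 4)]
= [(40, 4), (0, 4)]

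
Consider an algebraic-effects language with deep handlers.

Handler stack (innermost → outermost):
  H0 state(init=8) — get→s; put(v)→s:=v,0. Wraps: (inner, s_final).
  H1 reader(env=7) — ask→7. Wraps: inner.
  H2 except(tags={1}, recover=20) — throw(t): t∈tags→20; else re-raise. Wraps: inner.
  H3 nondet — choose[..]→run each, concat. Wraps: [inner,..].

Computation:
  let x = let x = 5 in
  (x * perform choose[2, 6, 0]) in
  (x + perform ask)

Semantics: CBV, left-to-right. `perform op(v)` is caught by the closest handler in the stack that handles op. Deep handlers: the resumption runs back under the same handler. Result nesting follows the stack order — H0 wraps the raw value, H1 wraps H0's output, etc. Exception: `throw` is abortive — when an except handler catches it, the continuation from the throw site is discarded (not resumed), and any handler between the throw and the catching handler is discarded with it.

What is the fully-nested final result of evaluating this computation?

Working:
choose[2, 6, 0] @ H3
  branch[0] choose=2:
    ask @ H1 ⇒ 7
    H0 returns (17, 8)
    H1 returns (17, 8)
    H2 returns (17, 8)
    H3 returns [(17, 8)]
  branch[1] choose=6:
    ask @ H1 ⇒ 7
    H0 returns (37, 8)
    H1 returns (37, 8)
    H2 returns (37, 8)
    H3 returns [(37, 8)]
  branch[2] choose=0:
    ask @ H1 ⇒ 7
    H0 returns (7, 8)
    H1 returns (7, 8)
    H2 returns (7, 8)
    H3 returns [(7, 8)]
= [(17, 8), (37, 8), (7, 8)]

Answer: [(17, 8), (37, 8), (7, 8)]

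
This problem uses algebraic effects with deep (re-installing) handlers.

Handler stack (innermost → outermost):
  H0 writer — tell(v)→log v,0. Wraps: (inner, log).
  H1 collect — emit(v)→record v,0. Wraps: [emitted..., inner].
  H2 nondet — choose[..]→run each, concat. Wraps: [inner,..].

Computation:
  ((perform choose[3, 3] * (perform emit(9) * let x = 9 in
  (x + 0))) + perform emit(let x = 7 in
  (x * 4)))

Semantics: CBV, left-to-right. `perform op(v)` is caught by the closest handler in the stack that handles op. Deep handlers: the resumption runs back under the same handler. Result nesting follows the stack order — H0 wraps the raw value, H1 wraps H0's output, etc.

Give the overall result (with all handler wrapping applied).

Evaluation trace:
choose[3, 3] @ H2
  branch[0] choose=3:
    emit(9) @ H1 ⇒ out+=9
    emit(28) @ H1 ⇒ out+=28
    H0 returns (0, ())
    H1 returns [9, 28, (0, ())]
    H2 returns [[9, 28, (0, ())]]
  branch[1] choose=3:
    emit(9) @ H1 ⇒ out+=9
    emit(28) @ H1 ⇒ out+=28
    H0 returns (0, ())
    H1 returns [9, 28, (0, ())]
    H2 returns [[9, 28, (0, ())]]
= [[9, 28, (0, ())], [9, 28, (0, ())]]

Answer: [[9, 28, (0, ())], [9, 28, (0, ())]]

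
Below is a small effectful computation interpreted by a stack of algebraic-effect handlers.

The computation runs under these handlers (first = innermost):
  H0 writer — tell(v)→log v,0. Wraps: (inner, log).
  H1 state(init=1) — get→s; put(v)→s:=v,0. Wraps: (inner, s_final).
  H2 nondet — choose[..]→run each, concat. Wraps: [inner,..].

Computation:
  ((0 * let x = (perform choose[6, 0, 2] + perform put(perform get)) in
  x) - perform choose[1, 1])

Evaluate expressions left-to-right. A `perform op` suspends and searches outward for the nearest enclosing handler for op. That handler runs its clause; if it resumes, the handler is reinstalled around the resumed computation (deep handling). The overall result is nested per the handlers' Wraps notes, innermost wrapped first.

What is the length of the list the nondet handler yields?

Working:
choose[6, 0, 2] @ H2
  branch[0] choose=6:
    get @ H1 ⇒ 1
    put(1) @ H1 ⇒ s:=1
    choose[1, 1] @ H2
      branch[0] choose=1:
        H0 returns (-1, ())
        H1 returns ((-1, ()), 1)
        H2 returns [((-1, ()), 1)]
      branch[1] choose=1:
        H0 returns (-1, ())
        H1 returns ((-1, ()), 1)
        H2 returns [((-1, ()), 1)]
  branch[1] choose=0:
    get @ H1 ⇒ 1
    put(1) @ H1 ⇒ s:=1
    choose[1, 1] @ H2
      branch[0] choose=1:
        H0 returns (-1, ())
        H1 returns ((-1, ()), 1)
        H2 returns [((-1, ()), 1)]
      branch[1] choose=1:
        H0 returns (-1, ())
        H1 returns ((-1, ()), 1)
        H2 returns [((-1, ()), 1)]
  branch[2] choose=2:
    get @ H1 ⇒ 1
    put(1) @ H1 ⇒ s:=1
    choose[1, 1] @ H2
      branch[0] choose=1:
        H0 returns (-1, ())
        H1 returns ((-1, ()), 1)
        H2 returns [((-1, ()), 1)]
      branch[1] choose=1:
        H0 returns (-1, ())
        H1 returns ((-1, ()), 1)
        H2 returns [((-1, ()), 1)]
= [((-1, ()), 1), ((-1, ()), 1), ((-1, ()), 1), ((-1, ()), 1), ((-1, ()), 1), ((-1, ()), 1)]

Answer: 6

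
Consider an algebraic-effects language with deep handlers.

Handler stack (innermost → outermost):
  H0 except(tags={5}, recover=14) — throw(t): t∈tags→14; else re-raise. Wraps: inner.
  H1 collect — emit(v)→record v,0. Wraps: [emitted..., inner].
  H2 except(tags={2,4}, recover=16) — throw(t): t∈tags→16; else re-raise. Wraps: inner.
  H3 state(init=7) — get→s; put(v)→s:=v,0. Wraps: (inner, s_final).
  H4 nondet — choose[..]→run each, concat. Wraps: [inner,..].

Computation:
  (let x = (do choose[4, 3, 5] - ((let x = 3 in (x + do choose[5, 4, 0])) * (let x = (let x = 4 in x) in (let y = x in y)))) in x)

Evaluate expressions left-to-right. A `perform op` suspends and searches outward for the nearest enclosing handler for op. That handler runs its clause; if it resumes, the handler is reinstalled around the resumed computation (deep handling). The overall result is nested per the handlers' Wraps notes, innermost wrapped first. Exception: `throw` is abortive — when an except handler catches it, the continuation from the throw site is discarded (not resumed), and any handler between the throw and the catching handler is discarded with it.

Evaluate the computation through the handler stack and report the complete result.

Working:
choose[4, 3, 5] @ H4
  branch[0] choose=4:
    choose[5, 4, 0] @ H4
      branch[0] choose=5:
        H0 returns -28
        H1 returns [-28]
        H2 returns [-28]
        H3 returns ([-28], 7)
        H4 returns [([-28], 7)]
      branch[1] choose=4:
        H0 returns -24
        H1 returns [-24]
        H2 returns [-24]
        H3 returns ([-24], 7)
        H4 returns [([-24], 7)]
      branch[2] choose=0:
        H0 returns -8
        H1 returns [-8]
        H2 returns [-8]
        H3 returns ([-8], 7)
        H4 returns [([-8], 7)]
  branch[1] choose=3:
    choose[5, 4, 0] @ H4
      branch[0] choose=5:
        H0 returns -29
        H1 returns [-29]
        H2 returns [-29]
        H3 returns ([-29], 7)
        H4 returns [([-29], 7)]
      branch[1] choose=4:
        H0 returns -25
        H1 returns [-25]
        H2 returns [-25]
        H3 returns ([-25], 7)
        H4 returns [([-25], 7)]
      branch[2] choose=0:
        H0 returns -9
        H1 returns [-9]
        H2 returns [-9]
        H3 returns ([-9], 7)
        H4 returns [([-9], 7)]
  branch[2] choose=5:
    choose[5, 4, 0] @ H4
      branch[0] choose=5:
        H0 returns -27
        H1 returns [-27]
        H2 returns [-27]
        H3 returns ([-27], 7)
        H4 returns [([-27], 7)]
      branch[1] choose=4:
        H0 returns -23
        H1 returns [-23]
        H2 returns [-23]
        H3 returns ([-23], 7)
        H4 returns [([-23], 7)]
      branch[2] choose=0:
        H0 returns -7
        H1 returns [-7]
        H2 returns [-7]
        H3 returns ([-7], 7)
        H4 returns [([-7], 7)]
= [([-28], 7), ([-24], 7), ([-8], 7), ([-29], 7), ([-25], 7), ([-9], 7), ([-27], 7), ([-23], 7), ([-7], 7)]

Answer: [([-28], 7), ([-24], 7), ([-8], 7), ([-29], 7), ([-25], 7), ([-9], 7), ([-27], 7), ([-23], 7), ([-7], 7)]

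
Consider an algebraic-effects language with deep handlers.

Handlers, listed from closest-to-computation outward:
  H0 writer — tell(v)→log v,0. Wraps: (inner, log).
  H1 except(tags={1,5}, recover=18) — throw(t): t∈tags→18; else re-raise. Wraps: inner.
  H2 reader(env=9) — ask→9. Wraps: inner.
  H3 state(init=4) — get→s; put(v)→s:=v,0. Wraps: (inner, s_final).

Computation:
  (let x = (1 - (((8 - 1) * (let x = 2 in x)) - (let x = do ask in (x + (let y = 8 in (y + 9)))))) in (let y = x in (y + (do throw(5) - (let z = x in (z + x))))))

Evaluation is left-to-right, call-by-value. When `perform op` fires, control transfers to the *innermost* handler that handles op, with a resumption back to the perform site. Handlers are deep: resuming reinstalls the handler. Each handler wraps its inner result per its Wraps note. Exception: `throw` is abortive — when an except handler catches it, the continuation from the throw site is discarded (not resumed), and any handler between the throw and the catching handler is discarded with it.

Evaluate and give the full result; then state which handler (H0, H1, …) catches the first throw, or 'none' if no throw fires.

Answer: (18, 4) ; first throw caught by: H1

Evaluation trace:
ask @ H2 ⇒ 9
throw(5) @ H1 caught ⇒ 18
H2 returns 18
H3 returns (18, 4)
= (18, 4)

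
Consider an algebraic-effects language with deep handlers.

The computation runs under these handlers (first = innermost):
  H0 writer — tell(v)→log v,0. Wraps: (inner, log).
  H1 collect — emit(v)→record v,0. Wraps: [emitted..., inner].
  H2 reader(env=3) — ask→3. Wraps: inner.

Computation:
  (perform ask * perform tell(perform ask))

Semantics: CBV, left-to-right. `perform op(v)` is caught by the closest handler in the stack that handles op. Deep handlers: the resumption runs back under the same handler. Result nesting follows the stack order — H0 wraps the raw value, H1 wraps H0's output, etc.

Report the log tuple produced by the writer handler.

Answer: (3)

Step-by-step:
ask @ H2 ⇒ 3
ask @ H2 ⇒ 3
tell(3) @ H0 ⇒ log+=3
H0 returns (0, (3))
H1 returns [(0, (3))]
H2 returns [(0, (3))]
= [(0, (3))]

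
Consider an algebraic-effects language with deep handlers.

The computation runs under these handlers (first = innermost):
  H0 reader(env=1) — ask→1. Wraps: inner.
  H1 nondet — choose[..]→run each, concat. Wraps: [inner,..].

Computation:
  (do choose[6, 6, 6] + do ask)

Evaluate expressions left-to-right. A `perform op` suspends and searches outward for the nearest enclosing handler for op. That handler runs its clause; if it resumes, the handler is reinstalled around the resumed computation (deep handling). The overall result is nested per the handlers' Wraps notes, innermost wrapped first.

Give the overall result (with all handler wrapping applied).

Step-by-step:
choose[6, 6, 6] @ H1
  branch[0] choose=6:
    ask @ H0 ⇒ 1
    H0 returns 7
    H1 returns [7]
  branch[1] choose=6:
    ask @ H0 ⇒ 1
    H0 returns 7
    H1 returns [7]
  branch[2] choose=6:
    ask @ H0 ⇒ 1
    H0 returns 7
    H1 returns [7]
= [7, 7, 7]

Answer: [7, 7, 7]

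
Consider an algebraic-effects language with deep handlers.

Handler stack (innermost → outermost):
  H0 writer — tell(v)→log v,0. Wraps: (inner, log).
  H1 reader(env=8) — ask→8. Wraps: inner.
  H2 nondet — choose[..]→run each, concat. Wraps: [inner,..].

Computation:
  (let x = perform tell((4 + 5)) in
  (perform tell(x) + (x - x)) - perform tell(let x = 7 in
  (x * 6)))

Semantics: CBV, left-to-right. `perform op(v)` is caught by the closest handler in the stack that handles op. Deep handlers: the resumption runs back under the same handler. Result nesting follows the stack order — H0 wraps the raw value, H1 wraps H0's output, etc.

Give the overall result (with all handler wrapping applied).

Answer: [(0, (9, 0, 42))]

Evaluation trace:
tell(9) @ H0 ⇒ log+=9
tell(0) @ H0 ⇒ log+=0
tell(42) @ H0 ⇒ log+=42
H0 returns (0, (9, 0, 42))
H1 returns (0, (9, 0, 42))
H2 returns [(0, (9, 0, 42))]
= [(0, (9, 0, 42))]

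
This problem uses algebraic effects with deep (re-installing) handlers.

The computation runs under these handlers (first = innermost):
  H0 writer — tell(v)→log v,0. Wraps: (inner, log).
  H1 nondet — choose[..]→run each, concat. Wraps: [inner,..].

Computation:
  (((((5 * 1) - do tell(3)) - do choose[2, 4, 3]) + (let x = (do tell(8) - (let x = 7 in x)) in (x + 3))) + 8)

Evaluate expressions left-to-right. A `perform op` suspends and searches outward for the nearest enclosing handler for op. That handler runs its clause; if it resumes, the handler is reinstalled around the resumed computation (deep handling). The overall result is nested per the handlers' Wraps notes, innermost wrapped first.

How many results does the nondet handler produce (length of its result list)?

Working:
tell(3) @ H0 ⇒ log+=3
choose[2, 4, 3] @ H1
  branch[0] choose=2:
    tell(8) @ H0 ⇒ log+=8
    H0 returns (7, (3, 8))
    H1 returns [(7, (3, 8))]
  branch[1] choose=4:
    tell(8) @ H0 ⇒ log+=8
    H0 returns (5, (3, 8))
    H1 returns [(5, (3, 8))]
  branch[2] choose=3:
    tell(8) @ H0 ⇒ log+=8
    H0 returns (6, (3, 8))
    H1 returns [(6, (3, 8))]
= [(7, (3, 8)), (5, (3, 8)), (6, (3, 8))]

Answer: 3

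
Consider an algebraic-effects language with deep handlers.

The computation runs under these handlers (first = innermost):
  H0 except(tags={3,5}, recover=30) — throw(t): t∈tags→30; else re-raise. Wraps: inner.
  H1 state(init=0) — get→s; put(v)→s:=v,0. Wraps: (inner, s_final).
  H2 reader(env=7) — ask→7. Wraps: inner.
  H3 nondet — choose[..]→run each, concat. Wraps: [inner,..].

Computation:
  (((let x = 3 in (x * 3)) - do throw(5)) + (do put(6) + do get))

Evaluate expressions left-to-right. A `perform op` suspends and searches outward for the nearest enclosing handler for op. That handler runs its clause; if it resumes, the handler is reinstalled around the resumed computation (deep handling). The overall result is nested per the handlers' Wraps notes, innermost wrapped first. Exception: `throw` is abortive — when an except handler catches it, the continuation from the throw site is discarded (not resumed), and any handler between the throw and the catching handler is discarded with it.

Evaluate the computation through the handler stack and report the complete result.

Answer: [(30, 0)]

Working:
throw(5) @ H0 caught ⇒ 30
H1 returns (30, 0)
H2 returns (30, 0)
H3 returns [(30, 0)]
= [(30, 0)]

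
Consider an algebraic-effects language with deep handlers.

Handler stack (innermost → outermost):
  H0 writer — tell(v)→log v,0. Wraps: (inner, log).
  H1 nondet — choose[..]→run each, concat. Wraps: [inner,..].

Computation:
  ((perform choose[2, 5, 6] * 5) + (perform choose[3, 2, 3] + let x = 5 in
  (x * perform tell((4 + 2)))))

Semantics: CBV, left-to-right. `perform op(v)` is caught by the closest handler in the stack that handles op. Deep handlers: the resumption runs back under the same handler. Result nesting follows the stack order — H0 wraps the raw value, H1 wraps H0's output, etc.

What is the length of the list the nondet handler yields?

Answer: 9

Evaluation trace:
choose[2, 5, 6] @ H1
  branch[0] choose=2:
    choose[3, 2, 3] @ H1
      branch[0] choose=3:
        tell(6) @ H0 ⇒ log+=6
        H0 returns (13, (6))
        H1 returns [(13, (6))]
      branch[1] choose=2:
        tell(6) @ H0 ⇒ log+=6
        H0 returns (12, (6))
        H1 returns [(12, (6))]
      branch[2] choose=3:
        tell(6) @ H0 ⇒ log+=6
        H0 returns (13, (6))
        H1 returns [(13, (6))]
  branch[1] choose=5:
    choose[3, 2, 3] @ H1
      branch[0] choose=3:
        tell(6) @ H0 ⇒ log+=6
        H0 returns (28, (6))
        H1 returns [(28, (6))]
      branch[1] choose=2:
        tell(6) @ H0 ⇒ log+=6
        H0 returns (27, (6))
        H1 returns [(27, (6))]
      branch[2] choose=3:
        tell(6) @ H0 ⇒ log+=6
        H0 returns (28, (6))
        H1 returns [(28, (6))]
  branch[2] choose=6:
    choose[3, 2, 3] @ H1
      branch[0] choose=3:
        tell(6) @ H0 ⇒ log+=6
        H0 returns (33, (6))
        H1 returns [(33, (6))]
      branch[1] choose=2:
        tell(6) @ H0 ⇒ log+=6
        H0 returns (32, (6))
        H1 returns [(32, (6))]
      branch[2] choose=3:
        tell(6) @ H0 ⇒ log+=6
        H0 returns (33, (6))
        H1 returns [(33, (6))]
= [(13, (6)), (12, (6)), (13, (6)), (28, (6)), (27, (6)), (28, (6)), (33, (6)), (32, (6)), (33, (6))]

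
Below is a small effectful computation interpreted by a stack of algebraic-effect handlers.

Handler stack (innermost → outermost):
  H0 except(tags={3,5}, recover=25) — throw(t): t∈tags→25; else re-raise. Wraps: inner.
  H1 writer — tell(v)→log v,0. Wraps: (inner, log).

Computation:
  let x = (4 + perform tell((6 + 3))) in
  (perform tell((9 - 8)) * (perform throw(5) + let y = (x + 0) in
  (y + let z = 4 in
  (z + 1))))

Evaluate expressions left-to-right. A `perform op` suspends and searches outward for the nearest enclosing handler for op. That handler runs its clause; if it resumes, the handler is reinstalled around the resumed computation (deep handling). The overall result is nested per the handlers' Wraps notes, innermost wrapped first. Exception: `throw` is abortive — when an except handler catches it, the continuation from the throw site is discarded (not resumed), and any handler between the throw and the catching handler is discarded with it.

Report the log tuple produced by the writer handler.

Evaluation trace:
tell(9) @ H1 ⇒ log+=9
tell(1) @ H1 ⇒ log+=1
throw(5) @ H0 caught ⇒ 25
H1 returns (25, (9, 1))
= (25, (9, 1))

Answer: (9, 1)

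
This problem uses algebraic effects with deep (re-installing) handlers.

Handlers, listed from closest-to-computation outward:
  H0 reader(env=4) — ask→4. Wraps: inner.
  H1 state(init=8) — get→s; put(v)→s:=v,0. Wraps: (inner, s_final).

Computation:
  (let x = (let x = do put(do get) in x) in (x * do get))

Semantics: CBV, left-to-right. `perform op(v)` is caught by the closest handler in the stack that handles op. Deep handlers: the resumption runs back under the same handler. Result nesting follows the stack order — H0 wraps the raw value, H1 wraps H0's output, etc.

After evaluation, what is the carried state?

Answer: 8

Step-by-step:
get @ H1 ⇒ 8
put(8) @ H1 ⇒ s:=8
get @ H1 ⇒ 8
H0 returns 0
H1 returns (0, 8)
= (0, 8)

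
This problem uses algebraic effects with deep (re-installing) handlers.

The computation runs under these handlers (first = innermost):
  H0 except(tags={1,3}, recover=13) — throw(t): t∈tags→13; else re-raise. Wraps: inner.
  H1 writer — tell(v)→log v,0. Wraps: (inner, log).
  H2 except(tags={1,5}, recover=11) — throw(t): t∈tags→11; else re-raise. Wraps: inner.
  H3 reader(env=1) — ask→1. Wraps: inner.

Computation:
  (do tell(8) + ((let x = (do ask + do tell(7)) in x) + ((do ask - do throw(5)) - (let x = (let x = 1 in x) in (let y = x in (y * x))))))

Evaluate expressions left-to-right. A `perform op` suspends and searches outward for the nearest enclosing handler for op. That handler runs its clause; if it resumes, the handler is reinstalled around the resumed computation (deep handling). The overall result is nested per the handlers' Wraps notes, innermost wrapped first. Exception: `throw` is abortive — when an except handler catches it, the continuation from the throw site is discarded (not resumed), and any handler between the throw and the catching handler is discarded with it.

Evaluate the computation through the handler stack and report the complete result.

Answer: 11

Evaluation trace:
tell(8) @ H1 ⇒ log+=8
ask @ H3 ⇒ 1
tell(7) @ H1 ⇒ log+=7
ask @ H3 ⇒ 1
throw(5) @ H0 re-raised
throw(5) @ H2 caught ⇒ 11
H3 returns 11
= 11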